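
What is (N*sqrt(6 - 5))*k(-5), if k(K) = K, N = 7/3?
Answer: -35/3 ≈ -11.667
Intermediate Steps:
N = 7/3 (N = 7*(1/3) = 7/3 ≈ 2.3333)
(N*sqrt(6 - 5))*k(-5) = (7*sqrt(6 - 5)/3)*(-5) = (7*sqrt(1)/3)*(-5) = ((7/3)*1)*(-5) = (7/3)*(-5) = -35/3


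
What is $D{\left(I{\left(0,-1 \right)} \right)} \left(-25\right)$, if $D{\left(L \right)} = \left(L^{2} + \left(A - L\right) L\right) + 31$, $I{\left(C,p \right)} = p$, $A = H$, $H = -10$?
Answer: $-1025$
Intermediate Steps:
$A = -10$
$D{\left(L \right)} = 31 + L^{2} + L \left(-10 - L\right)$ ($D{\left(L \right)} = \left(L^{2} + \left(-10 - L\right) L\right) + 31 = \left(L^{2} + L \left(-10 - L\right)\right) + 31 = 31 + L^{2} + L \left(-10 - L\right)$)
$D{\left(I{\left(0,-1 \right)} \right)} \left(-25\right) = \left(31 - -10\right) \left(-25\right) = \left(31 + 10\right) \left(-25\right) = 41 \left(-25\right) = -1025$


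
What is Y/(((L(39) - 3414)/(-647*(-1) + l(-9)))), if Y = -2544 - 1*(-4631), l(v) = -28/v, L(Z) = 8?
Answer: -12211037/30654 ≈ -398.35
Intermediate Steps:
Y = 2087 (Y = -2544 + 4631 = 2087)
Y/(((L(39) - 3414)/(-647*(-1) + l(-9)))) = 2087/(((8 - 3414)/(-647*(-1) - 28/(-9)))) = 2087/((-3406/(647 - 28*(-1/9)))) = 2087/((-3406/(647 + 28/9))) = 2087/((-3406/5851/9)) = 2087/((-3406*9/5851)) = 2087/(-30654/5851) = 2087*(-5851/30654) = -12211037/30654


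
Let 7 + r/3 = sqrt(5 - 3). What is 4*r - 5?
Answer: -89 + 12*sqrt(2) ≈ -72.029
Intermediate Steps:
r = -21 + 3*sqrt(2) (r = -21 + 3*sqrt(5 - 3) = -21 + 3*sqrt(2) ≈ -16.757)
4*r - 5 = 4*(-21 + 3*sqrt(2)) - 5 = (-84 + 12*sqrt(2)) - 5 = -89 + 12*sqrt(2)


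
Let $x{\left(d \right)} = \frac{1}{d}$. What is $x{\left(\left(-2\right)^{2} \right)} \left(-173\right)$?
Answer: $- \frac{173}{4} \approx -43.25$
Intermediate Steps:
$x{\left(\left(-2\right)^{2} \right)} \left(-173\right) = \frac{1}{\left(-2\right)^{2}} \left(-173\right) = \frac{1}{4} \left(-173\right) = - \frac{173}{4}$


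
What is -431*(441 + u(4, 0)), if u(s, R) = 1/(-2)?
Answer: -379711/2 ≈ -1.8986e+5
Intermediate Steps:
u(s, R) = -½
-431*(441 + u(4, 0)) = -431*(441 - ½) = -431*881/2 = -379711/2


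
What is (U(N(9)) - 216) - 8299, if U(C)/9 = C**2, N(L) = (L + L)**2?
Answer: 936269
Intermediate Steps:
N(L) = 4*L**2 (N(L) = (2*L)**2 = 4*L**2)
U(C) = 9*C**2
(U(N(9)) - 216) - 8299 = (9*(4*9**2)**2 - 216) - 8299 = (9*(4*81)**2 - 216) - 8299 = (9*324**2 - 216) - 8299 = (9*104976 - 216) - 8299 = (944784 - 216) - 8299 = 944568 - 8299 = 936269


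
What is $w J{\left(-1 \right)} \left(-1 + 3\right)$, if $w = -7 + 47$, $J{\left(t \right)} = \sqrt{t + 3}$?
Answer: $80 \sqrt{2} \approx 113.14$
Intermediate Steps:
$J{\left(t \right)} = \sqrt{3 + t}$
$w = 40$
$w J{\left(-1 \right)} \left(-1 + 3\right) = 40 \sqrt{3 - 1} \left(-1 + 3\right) = 40 \sqrt{2} \cdot 2 = 40 \cdot 2 \sqrt{2} = 80 \sqrt{2}$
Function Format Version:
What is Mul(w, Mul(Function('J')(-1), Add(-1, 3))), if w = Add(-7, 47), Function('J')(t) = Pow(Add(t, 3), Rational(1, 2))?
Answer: Mul(80, Pow(2, Rational(1, 2))) ≈ 113.14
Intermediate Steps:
Function('J')(t) = Pow(Add(3, t), Rational(1, 2))
w = 40
Mul(w, Mul(Function('J')(-1), Add(-1, 3))) = Mul(40, Mul(Pow(Add(3, -1), Rational(1, 2)), Add(-1, 3))) = Mul(40, Mul(Pow(2, Rational(1, 2)), 2)) = Mul(40, Mul(2, Pow(2, Rational(1, 2)))) = Mul(80, Pow(2, Rational(1, 2)))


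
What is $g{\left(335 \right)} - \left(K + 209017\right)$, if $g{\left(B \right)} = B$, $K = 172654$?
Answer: $-381336$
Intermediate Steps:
$g{\left(335 \right)} - \left(K + 209017\right) = 335 - \left(172654 + 209017\right) = 335 - 381671 = -381336$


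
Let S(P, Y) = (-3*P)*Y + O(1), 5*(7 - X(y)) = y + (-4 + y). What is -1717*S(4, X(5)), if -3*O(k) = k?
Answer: 1801133/15 ≈ 1.2008e+5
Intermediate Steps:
O(k) = -k/3
X(y) = 39/5 - 2*y/5 (X(y) = 7 - (y + (-4 + y))/5 = 7 - (-4 + 2*y)/5 = 7 + (⅘ - 2*y/5) = 39/5 - 2*y/5)
S(P, Y) = -⅓ - 3*P*Y (S(P, Y) = (-3*P)*Y - ⅓*1 = -3*P*Y - ⅓ = -⅓ - 3*P*Y)
-1717*S(4, X(5)) = -1717*(-⅓ - 3*4*(39/5 - ⅖*5)) = -1717*(-⅓ - 3*4*(39/5 - 2)) = -1717*(-⅓ - 3*4*29/5) = -1717*(-⅓ - 348/5) = -1717*(-1049/15) = 1801133/15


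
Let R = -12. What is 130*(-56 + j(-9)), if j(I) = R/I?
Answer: -21320/3 ≈ -7106.7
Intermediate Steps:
j(I) = -12/I
130*(-56 + j(-9)) = 130*(-56 - 12/(-9)) = 130*(-56 - 12*(-⅑)) = 130*(-56 + 4/3) = 130*(-164/3) = -21320/3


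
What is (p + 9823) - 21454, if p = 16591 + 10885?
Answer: 15845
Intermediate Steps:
p = 27476
(p + 9823) - 21454 = (27476 + 9823) - 21454 = 37299 - 21454 = 15845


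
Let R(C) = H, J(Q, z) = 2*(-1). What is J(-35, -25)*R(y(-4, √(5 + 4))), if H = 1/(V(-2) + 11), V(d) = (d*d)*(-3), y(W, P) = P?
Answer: 2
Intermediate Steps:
J(Q, z) = -2
V(d) = -3*d² (V(d) = d²*(-3) = -3*d²)
H = -1 (H = 1/(-3*(-2)² + 11) = 1/(-3*4 + 11) = 1/(-12 + 11) = 1/(-1) = -1)
R(C) = -1
J(-35, -25)*R(y(-4, √(5 + 4))) = -2*(-1) = 2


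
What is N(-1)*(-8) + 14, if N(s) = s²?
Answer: 6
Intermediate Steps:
N(-1)*(-8) + 14 = (-1)²*(-8) + 14 = 1*(-8) + 14 = -8 + 14 = 6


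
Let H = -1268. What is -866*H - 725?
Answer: 1097363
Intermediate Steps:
-866*H - 725 = -866*(-1268) - 725 = 1098088 - 725 = 1097363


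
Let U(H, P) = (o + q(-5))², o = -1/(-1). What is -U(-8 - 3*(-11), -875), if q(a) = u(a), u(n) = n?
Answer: -16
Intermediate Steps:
o = 1 (o = -1*(-1) = 1)
q(a) = a
U(H, P) = 16 (U(H, P) = (1 - 5)² = (-4)² = 16)
-U(-8 - 3*(-11), -875) = -1*16 = -16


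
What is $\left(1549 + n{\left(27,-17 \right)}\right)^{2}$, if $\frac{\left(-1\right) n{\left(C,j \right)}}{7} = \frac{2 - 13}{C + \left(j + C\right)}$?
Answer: $\frac{3293612100}{1369} \approx 2.4059 \cdot 10^{6}$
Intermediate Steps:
$n{\left(C,j \right)} = \frac{77}{j + 2 C}$ ($n{\left(C,j \right)} = - 7 \frac{2 - 13}{C + \left(j + C\right)} = - 7 \left(- \frac{11}{C + \left(C + j\right)}\right) = - 7 \left(- \frac{11}{j + 2 C}\right) = \frac{77}{j + 2 C}$)
$\left(1549 + n{\left(27,-17 \right)}\right)^{2} = \left(1549 + \frac{77}{-17 + 2 \cdot 27}\right)^{2} = \left(1549 + \frac{77}{-17 + 54}\right)^{2} = \left(1549 + \frac{77}{37}\right)^{2} = \left(\frac{57390}{37}\right)^{2} = \frac{3293612100}{1369}$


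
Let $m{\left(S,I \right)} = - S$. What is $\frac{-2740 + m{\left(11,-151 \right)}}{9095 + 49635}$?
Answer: $- \frac{393}{8390} \approx -0.046842$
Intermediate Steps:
$\frac{-2740 + m{\left(11,-151 \right)}}{9095 + 49635} = \frac{-2740 - 11}{9095 + 49635} = \frac{-2740 - 11}{58730} = \left(-2751\right) \frac{1}{58730} = - \frac{393}{8390}$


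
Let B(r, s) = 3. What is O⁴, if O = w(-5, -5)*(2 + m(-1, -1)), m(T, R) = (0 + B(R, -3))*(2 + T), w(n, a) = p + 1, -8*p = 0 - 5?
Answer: 17850625/4096 ≈ 4358.1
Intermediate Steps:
p = 5/8 (p = -(0 - 5)/8 = -⅛*(-5) = 5/8 ≈ 0.62500)
w(n, a) = 13/8 (w(n, a) = 5/8 + 1 = 13/8)
m(T, R) = 6 + 3*T (m(T, R) = (0 + 3)*(2 + T) = 3*(2 + T) = 6 + 3*T)
O = 65/8 (O = 13*(2 + (6 + 3*(-1)))/8 = 13*(2 + (6 - 3))/8 = 13*(2 + 3)/8 = (13/8)*5 = 65/8 ≈ 8.1250)
O⁴ = (65/8)⁴ = 17850625/4096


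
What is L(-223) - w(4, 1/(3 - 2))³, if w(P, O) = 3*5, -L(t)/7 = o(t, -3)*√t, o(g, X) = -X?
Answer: -3375 - 21*I*√223 ≈ -3375.0 - 313.6*I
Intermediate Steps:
L(t) = -21*√t (L(t) = -7*(-1*(-3))*√t = -21*√t)
w(P, O) = 15
L(-223) - w(4, 1/(3 - 2))³ = -21*I*√223 - 1*15³ = -21*I*√223 - 1*3375 = -21*I*√223 - 3375 = -3375 - 21*I*√223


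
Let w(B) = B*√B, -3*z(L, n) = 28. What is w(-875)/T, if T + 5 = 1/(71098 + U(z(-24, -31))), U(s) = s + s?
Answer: 932916250*I*√35/1066187 ≈ 5176.6*I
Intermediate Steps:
z(L, n) = -28/3 (z(L, n) = -⅓*28 = -28/3)
U(s) = 2*s
w(B) = B^(3/2)
T = -1066187/213238 (T = -5 + 1/(71098 + 2*(-28/3)) = -5 + 1/(71098 - 56/3) = -5 + 1/(213238/3) = -5 + 3/213238 = -1066187/213238 ≈ -5.0000)
w(-875)/T = (-875)^(3/2)/(-1066187/213238) = -4375*I*√35*(-213238/1066187) = 932916250*I*√35/1066187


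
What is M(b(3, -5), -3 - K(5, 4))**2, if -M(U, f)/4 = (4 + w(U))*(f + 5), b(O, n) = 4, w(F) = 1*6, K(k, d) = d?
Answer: 6400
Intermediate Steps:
w(F) = 6
M(U, f) = -200 - 40*f (M(U, f) = -4*(4 + 6)*(f + 5) = -40*(5 + f) = -4*(50 + 10*f) = -200 - 40*f)
M(b(3, -5), -3 - K(5, 4))**2 = (-200 - 40*(-3 - 1*4))**2 = (-200 - 40*(-3 - 4))**2 = (-200 - 40*(-7))**2 = (-200 + 280)**2 = 80**2 = 6400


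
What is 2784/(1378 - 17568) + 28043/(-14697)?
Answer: -247466309/118972215 ≈ -2.0800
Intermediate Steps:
2784/(1378 - 17568) + 28043/(-14697) = 2784/(-16190) + 28043*(-1/14697) = 2784*(-1/16190) - 28043/14697 = -1392/8095 - 28043/14697 = -247466309/118972215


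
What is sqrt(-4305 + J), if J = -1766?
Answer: I*sqrt(6071) ≈ 77.917*I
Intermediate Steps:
sqrt(-4305 + J) = sqrt(-4305 - 1766) = sqrt(-6071) = I*sqrt(6071)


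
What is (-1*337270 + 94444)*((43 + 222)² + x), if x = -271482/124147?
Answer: -2116945313521818/124147 ≈ -1.7052e+10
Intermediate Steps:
x = -271482/124147 (x = -271482*1/124147 = -271482/124147 ≈ -2.1868)
(-1*337270 + 94444)*((43 + 222)² + x) = (-1*337270 + 94444)*((43 + 222)² - 271482/124147) = (-337270 + 94444)*(265² - 271482/124147) = -242826*(70225 - 271482/124147) = -242826*8717951593/124147 = -2116945313521818/124147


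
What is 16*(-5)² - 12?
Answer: 388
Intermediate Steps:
16*(-5)² - 12 = 16*25 - 12 = 400 - 12 = 388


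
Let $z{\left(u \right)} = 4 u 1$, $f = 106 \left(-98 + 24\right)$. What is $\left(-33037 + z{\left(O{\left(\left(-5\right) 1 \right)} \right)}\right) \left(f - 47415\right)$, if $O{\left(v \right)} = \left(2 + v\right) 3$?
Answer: $1827580907$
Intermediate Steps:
$O{\left(v \right)} = 6 + 3 v$
$f = -7844$ ($f = 106 \left(-74\right) = -7844$)
$z{\left(u \right)} = 4 u$
$\left(-33037 + z{\left(O{\left(\left(-5\right) 1 \right)} \right)}\right) \left(f - 47415\right) = \left(-33037 + 4 \left(6 + 3 \left(\left(-5\right) 1\right)\right)\right) \left(-7844 - 47415\right) = \left(-33037 + 4 \left(6 + 3 \left(-5\right)\right)\right) \left(-55259\right) = \left(-33037 + 4 \left(6 - 15\right)\right) \left(-55259\right) = \left(-33037 + 4 \left(-9\right)\right) \left(-55259\right) = \left(-33037 - 36\right) \left(-55259\right) = \left(-33073\right) \left(-55259\right) = 1827580907$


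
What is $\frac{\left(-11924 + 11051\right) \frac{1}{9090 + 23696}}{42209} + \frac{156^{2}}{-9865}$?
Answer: $- \frac{347193088497}{140740423330} \approx -2.4669$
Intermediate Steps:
$\frac{\left(-11924 + 11051\right) \frac{1}{9090 + 23696}}{42209} + \frac{156^{2}}{-9865} = - \frac{873}{32786} \cdot \frac{1}{42209} + 24336 \left(- \frac{1}{9865}\right) = \left(-873\right) \frac{1}{32786} \cdot \frac{1}{42209} - \frac{24336}{9865} = \left(- \frac{9}{338}\right) \frac{1}{42209} - \frac{24336}{9865} = - \frac{9}{14266642} - \frac{24336}{9865} = - \frac{347193088497}{140740423330}$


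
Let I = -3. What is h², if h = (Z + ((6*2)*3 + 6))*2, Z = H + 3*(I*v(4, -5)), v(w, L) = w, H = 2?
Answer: 256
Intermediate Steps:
Z = -34 (Z = 2 + 3*(-3*4) = 2 + 3*(-12) = 2 - 36 = -34)
h = 16 (h = (-34 + ((6*2)*3 + 6))*2 = (-34 + (12*3 + 6))*2 = (-34 + (36 + 6))*2 = (-34 + 42)*2 = 8*2 = 16)
h² = 16² = 256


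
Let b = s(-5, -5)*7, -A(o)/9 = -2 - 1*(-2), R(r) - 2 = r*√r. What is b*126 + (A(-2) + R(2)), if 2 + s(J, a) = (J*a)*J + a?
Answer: -116422 + 2*√2 ≈ -1.1642e+5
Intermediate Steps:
R(r) = 2 + r^(3/2) (R(r) = 2 + r*√r = 2 + r^(3/2))
A(o) = 0 (A(o) = -9*(-2 - 1*(-2)) = -9*(-2 + 2) = -9*0 = 0)
s(J, a) = -2 + a + a*J² (s(J, a) = -2 + ((J*a)*J + a) = -2 + (a*J² + a) = -2 + (a + a*J²) = -2 + a + a*J²)
b = -924 (b = (-2 - 5 - 5*(-5)²)*7 = (-2 - 5 - 5*25)*7 = (-2 - 5 - 125)*7 = -132*7 = -924)
b*126 + (A(-2) + R(2)) = -924*126 + (0 + (2 + 2^(3/2))) = -116424 + (0 + (2 + 2*√2)) = -116424 + (2 + 2*√2) = -116422 + 2*√2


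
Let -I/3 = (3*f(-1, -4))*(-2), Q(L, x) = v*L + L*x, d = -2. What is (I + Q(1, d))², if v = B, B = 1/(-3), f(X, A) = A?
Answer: 49729/9 ≈ 5525.4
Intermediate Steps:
B = -⅓ ≈ -0.33333
v = -⅓ ≈ -0.33333
Q(L, x) = -L/3 + L*x
I = -72 (I = -3*3*(-4)*(-2) = -(-36)*(-2) = -3*24 = -72)
(I + Q(1, d))² = (-72 + 1*(-⅓ - 2))² = (-72 + 1*(-7/3))² = (-72 - 7/3)² = (-223/3)² = 49729/9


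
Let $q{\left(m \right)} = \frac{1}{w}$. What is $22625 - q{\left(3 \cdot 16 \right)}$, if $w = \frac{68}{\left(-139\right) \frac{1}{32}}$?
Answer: $\frac{49232139}{2176} \approx 22625.0$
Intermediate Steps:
$w = - \frac{2176}{139}$ ($w = \frac{68}{\left(-139\right) \frac{1}{32}} = \frac{68}{- \frac{139}{32}} = 68 \left(- \frac{32}{139}\right) = - \frac{2176}{139} \approx -15.655$)
$q{\left(m \right)} = - \frac{139}{2176}$ ($q{\left(m \right)} = \frac{1}{- \frac{2176}{139}} = - \frac{139}{2176}$)
$22625 - q{\left(3 \cdot 16 \right)} = 22625 - - \frac{139}{2176} = 22625 + \frac{139}{2176} = \frac{49232139}{2176}$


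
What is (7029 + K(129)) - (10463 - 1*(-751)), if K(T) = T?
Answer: -4056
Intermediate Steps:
(7029 + K(129)) - (10463 - 1*(-751)) = (7029 + 129) - (10463 - 1*(-751)) = 7158 - (10463 + 751) = 7158 - 1*11214 = 7158 - 11214 = -4056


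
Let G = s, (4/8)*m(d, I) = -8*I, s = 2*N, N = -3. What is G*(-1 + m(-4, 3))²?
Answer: -14406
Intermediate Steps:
s = -6 (s = 2*(-3) = -6)
m(d, I) = -16*I (m(d, I) = 2*(-8*I) = -16*I)
G = -6
G*(-1 + m(-4, 3))² = -6*(-1 - 16*3)² = -6*(-1 - 48)² = -6*(-49)² = -6*2401 = -14406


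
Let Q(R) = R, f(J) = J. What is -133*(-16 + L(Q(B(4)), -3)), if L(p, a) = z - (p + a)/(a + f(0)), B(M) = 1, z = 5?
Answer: 4655/3 ≈ 1551.7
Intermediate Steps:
L(p, a) = 5 - (a + p)/a (L(p, a) = 5 - (p + a)/(a + 0) = 5 - (a + p)/a)
-133*(-16 + L(Q(B(4)), -3)) = -133*(-16 + (4 - 1*1/(-3))) = -133*(-16 + (4 - 1*1*(-⅓))) = -133*(-16 + (4 + ⅓)) = -133*(-16 + 13/3) = -133*(-35/3) = 4655/3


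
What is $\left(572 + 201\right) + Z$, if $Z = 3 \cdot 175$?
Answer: $1298$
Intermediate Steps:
$Z = 525$
$\left(572 + 201\right) + Z = \left(572 + 201\right) + 525 = 773 + 525 = 1298$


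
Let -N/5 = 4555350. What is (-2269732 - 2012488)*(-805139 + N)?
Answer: 100982836713580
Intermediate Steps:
N = -22776750 (N = -5*4555350 = -22776750)
(-2269732 - 2012488)*(-805139 + N) = (-2269732 - 2012488)*(-805139 - 22776750) = -4282220*(-23581889) = 100982836713580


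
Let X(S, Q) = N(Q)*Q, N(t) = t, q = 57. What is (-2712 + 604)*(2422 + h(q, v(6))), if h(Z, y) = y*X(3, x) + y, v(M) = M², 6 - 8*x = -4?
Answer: -5300039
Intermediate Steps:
x = 5/4 (x = ¾ - ⅛*(-4) = ¾ + ½ = 5/4 ≈ 1.2500)
X(S, Q) = Q² (X(S, Q) = Q*Q = Q²)
h(Z, y) = 41*y/16 (h(Z, y) = y*(5/4)² + y = y*(25/16) + y = 25*y/16 + y = 41*y/16)
(-2712 + 604)*(2422 + h(q, v(6))) = (-2712 + 604)*(2422 + (41/16)*6²) = -2108*(2422 + (41/16)*36) = -2108*(2422 + 369/4) = -2108*10057/4 = -5300039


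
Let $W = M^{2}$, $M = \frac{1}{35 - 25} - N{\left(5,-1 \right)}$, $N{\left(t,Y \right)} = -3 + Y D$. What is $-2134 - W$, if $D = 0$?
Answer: $- \frac{214361}{100} \approx -2143.6$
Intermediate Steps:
$N{\left(t,Y \right)} = -3$ ($N{\left(t,Y \right)} = -3 + Y 0 = -3 + 0 = -3$)
$M = \frac{31}{10}$ ($M = \frac{1}{35 - 25} - -3 = \frac{1}{35 - 25} + 3 = \frac{1}{10} + 3 = \frac{31}{10} \approx 3.1$)
$W = \frac{961}{100}$ ($W = \left(\frac{31}{10}\right)^{2} = \frac{961}{100} \approx 9.61$)
$-2134 - W = -2134 - \frac{961}{100} = - \frac{214361}{100}$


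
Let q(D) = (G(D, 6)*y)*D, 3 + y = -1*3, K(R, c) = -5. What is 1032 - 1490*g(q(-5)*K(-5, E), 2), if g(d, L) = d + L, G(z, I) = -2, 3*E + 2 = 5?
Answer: -448948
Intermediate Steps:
E = 1 (E = -2/3 + (1/3)*5 = -2/3 + 5/3 = 1)
y = -6 (y = -3 - 1*3 = -3 - 3 = -6)
q(D) = 12*D (q(D) = (-2*(-6))*D = 12*D)
g(d, L) = L + d
1032 - 1490*g(q(-5)*K(-5, E), 2) = 1032 - 1490*(2 + (12*(-5))*(-5)) = 1032 - 1490*(2 - 60*(-5)) = 1032 - 1490*(2 + 300) = 1032 - 1490*302 = 1032 - 449980 = -448948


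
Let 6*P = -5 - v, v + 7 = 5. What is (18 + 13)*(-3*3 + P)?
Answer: -589/2 ≈ -294.50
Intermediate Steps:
v = -2 (v = -7 + 5 = -2)
P = -1/2 (P = (-5 - 1*(-2))/6 = (-5 + 2)/6 = (1/6)*(-3) = -1/2 ≈ -0.50000)
(18 + 13)*(-3*3 + P) = (18 + 13)*(-3*3 - 1/2) = 31*(-9 - 1/2) = 31*(-19/2) = -589/2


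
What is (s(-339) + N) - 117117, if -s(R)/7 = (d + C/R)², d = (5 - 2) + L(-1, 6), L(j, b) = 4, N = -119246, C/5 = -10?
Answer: -27204168826/114921 ≈ -2.3672e+5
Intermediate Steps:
C = -50 (C = 5*(-10) = -50)
d = 7 (d = (5 - 2) + 4 = 3 + 4 = 7)
s(R) = -7*(7 - 50/R)²
(s(-339) + N) - 117117 = (-7*(-50 + 7*(-339))²/(-339)² - 119246) - 117117 = (-7*1/114921*(-50 - 2373)² - 119246) - 117117 = (-7*1/114921*(-2423)² - 119246) - 117117 = (-7*1/114921*5870929 - 119246) - 117117 = (-41096503/114921 - 119246) - 117117 = -13744966069/114921 - 117117 = -27204168826/114921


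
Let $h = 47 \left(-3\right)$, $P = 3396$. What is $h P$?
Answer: $-478836$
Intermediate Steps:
$h = -141$
$h P = \left(-141\right) 3396 = -478836$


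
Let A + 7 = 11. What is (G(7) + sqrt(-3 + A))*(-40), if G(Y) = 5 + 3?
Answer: -360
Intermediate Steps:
A = 4 (A = -7 + 11 = 4)
G(Y) = 8
(G(7) + sqrt(-3 + A))*(-40) = (8 + sqrt(-3 + 4))*(-40) = (8 + sqrt(1))*(-40) = (8 + 1)*(-40) = 9*(-40) = -360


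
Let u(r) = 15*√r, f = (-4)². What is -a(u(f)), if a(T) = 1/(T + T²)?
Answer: -1/3660 ≈ -0.00027322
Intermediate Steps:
f = 16
-a(u(f)) = -1/((15*√16)*(1 + 15*√16)) = -1/((15*4)*(1 + 15*4)) = -1/(60*(1 + 60)) = -1/(60*61) = -1*1/3660 = -1/3660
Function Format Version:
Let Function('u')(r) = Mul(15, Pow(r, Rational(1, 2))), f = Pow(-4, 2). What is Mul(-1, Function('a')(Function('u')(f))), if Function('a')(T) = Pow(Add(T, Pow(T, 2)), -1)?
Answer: Rational(-1, 3660) ≈ -0.00027322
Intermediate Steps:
f = 16
Mul(-1, Function('a')(Function('u')(f))) = Mul(-1, Mul(Pow(Mul(15, Pow(16, Rational(1, 2))), -1), Pow(Add(1, Mul(15, Pow(16, Rational(1, 2)))), -1))) = Mul(-1, Mul(Pow(Mul(15, 4), -1), Pow(Add(1, Mul(15, 4)), -1))) = Mul(-1, Mul(Pow(60, -1), Pow(Add(1, 60), -1))) = Mul(-1, Mul(Rational(1, 60), Pow(61, -1))) = Mul(-1, Mul(Rational(1, 60), Rational(1, 61))) = Mul(-1, Rational(1, 3660)) = Rational(-1, 3660)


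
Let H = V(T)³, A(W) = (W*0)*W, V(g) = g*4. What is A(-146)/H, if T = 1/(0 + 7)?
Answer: 0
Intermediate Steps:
T = ⅐ (T = 1/7 = ⅐ ≈ 0.14286)
V(g) = 4*g
A(W) = 0 (A(W) = 0*W = 0)
H = 64/343 (H = (4*(⅐))³ = (4/7)³ = 64/343 ≈ 0.18659)
A(-146)/H = 0/(64/343) = 0*(343/64) = 0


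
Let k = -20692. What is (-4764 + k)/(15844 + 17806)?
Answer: -12728/16825 ≈ -0.75649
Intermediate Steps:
(-4764 + k)/(15844 + 17806) = (-4764 - 20692)/(15844 + 17806) = -25456/33650 = -25456*1/33650 = -12728/16825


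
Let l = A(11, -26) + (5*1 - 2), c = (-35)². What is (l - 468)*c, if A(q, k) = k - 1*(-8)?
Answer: -591675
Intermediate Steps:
A(q, k) = 8 + k (A(q, k) = k + 8 = 8 + k)
c = 1225
l = -15 (l = (8 - 26) + (5*1 - 2) = -18 + (5 - 2) = -18 + 3 = -15)
(l - 468)*c = (-15 - 468)*1225 = -483*1225 = -591675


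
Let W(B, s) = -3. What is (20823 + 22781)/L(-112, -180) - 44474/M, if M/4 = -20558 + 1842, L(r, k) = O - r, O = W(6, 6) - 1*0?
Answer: 1634608761/4080088 ≈ 400.63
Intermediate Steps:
O = -3 (O = -3 - 1*0 = -3 + 0 = -3)
L(r, k) = -3 - r
M = -74864 (M = 4*(-20558 + 1842) = 4*(-18716) = -74864)
(20823 + 22781)/L(-112, -180) - 44474/M = (20823 + 22781)/(-3 - 1*(-112)) - 44474/(-74864) = 43604/(-3 + 112) - 44474*(-1/74864) = 43604/109 + 22237/37432 = 1634608761/4080088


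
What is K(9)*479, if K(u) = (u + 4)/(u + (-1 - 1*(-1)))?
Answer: 6227/9 ≈ 691.89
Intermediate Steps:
K(u) = (4 + u)/u (K(u) = (4 + u)/(u + (-1 + 1)) = (4 + u)/(u + 0) = (4 + u)/u)
K(9)*479 = ((4 + 9)/9)*479 = ((⅑)*13)*479 = (13/9)*479 = 6227/9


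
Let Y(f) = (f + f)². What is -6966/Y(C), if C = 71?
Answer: -3483/10082 ≈ -0.34547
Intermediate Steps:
Y(f) = 4*f² (Y(f) = (2*f)² = 4*f²)
-6966/Y(C) = -6966/(4*71²) = -6966/(4*5041) = -6966/20164 = -6966*1/20164 = -3483/10082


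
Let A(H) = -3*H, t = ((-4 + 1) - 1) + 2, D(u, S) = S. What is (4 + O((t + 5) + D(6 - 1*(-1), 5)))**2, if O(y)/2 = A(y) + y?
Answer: 784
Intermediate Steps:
t = -2 (t = (-3 - 1) + 2 = -4 + 2 = -2)
O(y) = -4*y (O(y) = 2*(-3*y + y) = 2*(-2*y) = -4*y)
(4 + O((t + 5) + D(6 - 1*(-1), 5)))**2 = (4 - 4*((-2 + 5) + 5))**2 = (4 - 4*(3 + 5))**2 = (4 - 4*8)**2 = (4 - 32)**2 = (-28)**2 = 784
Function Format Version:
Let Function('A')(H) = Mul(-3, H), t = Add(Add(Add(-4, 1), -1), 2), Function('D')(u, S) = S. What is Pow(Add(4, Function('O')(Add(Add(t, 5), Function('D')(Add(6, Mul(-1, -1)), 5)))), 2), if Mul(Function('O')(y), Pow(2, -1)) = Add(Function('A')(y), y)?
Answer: 784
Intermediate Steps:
t = -2 (t = Add(Add(-3, -1), 2) = Add(-4, 2) = -2)
Function('O')(y) = Mul(-4, y) (Function('O')(y) = Mul(2, Add(Mul(-3, y), y)) = Mul(2, Mul(-2, y)) = Mul(-4, y))
Pow(Add(4, Function('O')(Add(Add(t, 5), Function('D')(Add(6, Mul(-1, -1)), 5)))), 2) = Pow(Add(4, Mul(-4, Add(Add(-2, 5), 5))), 2) = Pow(Add(4, Mul(-4, Add(3, 5))), 2) = Pow(Add(4, Mul(-4, 8)), 2) = Pow(Add(4, -32), 2) = Pow(-28, 2) = 784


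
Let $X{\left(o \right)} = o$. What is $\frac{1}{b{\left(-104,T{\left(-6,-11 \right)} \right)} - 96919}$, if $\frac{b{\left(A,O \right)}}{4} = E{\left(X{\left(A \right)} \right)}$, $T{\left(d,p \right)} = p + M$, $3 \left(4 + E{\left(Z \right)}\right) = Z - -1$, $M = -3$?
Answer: $- \frac{3}{291217} \approx -1.0302 \cdot 10^{-5}$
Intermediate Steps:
$E{\left(Z \right)} = - \frac{11}{3} + \frac{Z}{3}$ ($E{\left(Z \right)} = -4 + \frac{Z - -1}{3} = -4 + \frac{Z + 1}{3} = -4 + \frac{1 + Z}{3} = -4 + \left(\frac{1}{3} + \frac{Z}{3}\right) = - \frac{11}{3} + \frac{Z}{3}$)
$T{\left(d,p \right)} = -3 + p$ ($T{\left(d,p \right)} = p - 3 = -3 + p$)
$b{\left(A,O \right)} = - \frac{44}{3} + \frac{4 A}{3}$ ($b{\left(A,O \right)} = 4 \left(- \frac{11}{3} + \frac{A}{3}\right) = - \frac{44}{3} + \frac{4 A}{3}$)
$\frac{1}{b{\left(-104,T{\left(-6,-11 \right)} \right)} - 96919} = \frac{1}{\left(- \frac{44}{3} + \frac{4}{3} \left(-104\right)\right) - 96919} = \frac{1}{\left(- \frac{44}{3} - \frac{416}{3}\right) - 96919} = \frac{1}{- \frac{460}{3} - 96919} = \frac{1}{- \frac{291217}{3}} = - \frac{3}{291217}$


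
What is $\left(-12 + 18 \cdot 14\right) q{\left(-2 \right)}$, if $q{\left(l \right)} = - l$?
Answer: $480$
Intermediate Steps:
$\left(-12 + 18 \cdot 14\right) q{\left(-2 \right)} = \left(-12 + 18 \cdot 14\right) \left(\left(-1\right) \left(-2\right)\right) = \left(-12 + 252\right) 2 = 240 \cdot 2 = 480$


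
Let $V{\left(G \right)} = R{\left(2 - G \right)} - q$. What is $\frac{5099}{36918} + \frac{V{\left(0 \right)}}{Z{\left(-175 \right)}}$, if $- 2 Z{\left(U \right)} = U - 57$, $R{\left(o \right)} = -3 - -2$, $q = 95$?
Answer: $- \frac{738161}{1070622} \approx -0.68947$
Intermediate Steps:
$R{\left(o \right)} = -1$ ($R{\left(o \right)} = -3 + 2 = -1$)
$V{\left(G \right)} = -96$ ($V{\left(G \right)} = -1 - 95 = -96$)
$Z{\left(U \right)} = \frac{57}{2} - \frac{U}{2}$ ($Z{\left(U \right)} = - \frac{U - 57}{2} = - \frac{-57 + U}{2} = \frac{57}{2} - \frac{U}{2}$)
$\frac{5099}{36918} + \frac{V{\left(0 \right)}}{Z{\left(-175 \right)}} = \frac{5099}{36918} - \frac{96}{\frac{57}{2} - - \frac{175}{2}} = 5099 \cdot \frac{1}{36918} - \frac{96}{\frac{57}{2} + \frac{175}{2}} = \frac{5099}{36918} - \frac{96}{116} = \frac{5099}{36918} - \frac{24}{29} = - \frac{738161}{1070622}$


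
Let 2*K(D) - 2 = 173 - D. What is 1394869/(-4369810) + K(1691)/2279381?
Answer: -3182750212069/9960461887610 ≈ -0.31954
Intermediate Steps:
K(D) = 175/2 - D/2 (K(D) = 1 + (173 - D)/2 = 1 + (173/2 - D/2) = 175/2 - D/2)
1394869/(-4369810) + K(1691)/2279381 = 1394869/(-4369810) + (175/2 - 1/2*1691)/2279381 = 1394869*(-1/4369810) + (175/2 - 1691/2)*(1/2279381) = -1394869/4369810 - 758*1/2279381 = -1394869/4369810 - 758/2279381 = -3182750212069/9960461887610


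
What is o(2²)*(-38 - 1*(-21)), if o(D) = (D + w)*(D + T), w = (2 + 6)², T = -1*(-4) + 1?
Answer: -10404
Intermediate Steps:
T = 5 (T = 4 + 1 = 5)
w = 64 (w = 8² = 64)
o(D) = (5 + D)*(64 + D) (o(D) = (D + 64)*(D + 5) = (64 + D)*(5 + D) = (5 + D)*(64 + D))
o(2²)*(-38 - 1*(-21)) = (320 + (2²)² + 69*2²)*(-38 - 1*(-21)) = (320 + 4² + 69*4)*(-38 + 21) = (320 + 16 + 276)*(-17) = 612*(-17) = -10404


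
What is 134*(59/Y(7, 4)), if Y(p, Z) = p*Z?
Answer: 3953/14 ≈ 282.36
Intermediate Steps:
Y(p, Z) = Z*p
134*(59/Y(7, 4)) = 134*(59/((4*7))) = 134*(59/28) = 3953/14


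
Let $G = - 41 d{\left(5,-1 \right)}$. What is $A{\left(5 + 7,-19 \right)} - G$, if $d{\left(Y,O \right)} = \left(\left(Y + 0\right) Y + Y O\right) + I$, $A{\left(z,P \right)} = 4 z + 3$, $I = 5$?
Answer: $1076$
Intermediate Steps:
$A{\left(z,P \right)} = 3 + 4 z$
$d{\left(Y,O \right)} = 5 + Y^{2} + O Y$ ($d{\left(Y,O \right)} = \left(\left(Y + 0\right) Y + Y O\right) + 5 = \left(Y Y + O Y\right) + 5 = \left(Y^{2} + O Y\right) + 5 = 5 + Y^{2} + O Y$)
$G = -1025$ ($G = - 41 \left(5 + 5^{2} - 5\right) = - 41 \left(5 + 25 - 5\right) = \left(-41\right) 25 = -1025$)
$A{\left(5 + 7,-19 \right)} - G = \left(3 + 4 \left(5 + 7\right)\right) - -1025 = \left(3 + 4 \cdot 12\right) + 1025 = \left(3 + 48\right) + 1025 = 51 + 1025 = 1076$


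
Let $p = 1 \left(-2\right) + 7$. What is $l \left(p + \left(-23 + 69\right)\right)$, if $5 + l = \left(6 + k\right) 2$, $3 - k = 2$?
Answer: $459$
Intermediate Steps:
$k = 1$ ($k = 3 - 2 = 1$)
$l = 9$ ($l = -5 + \left(6 + 1\right) 2 = -5 + 7 \cdot 2 = -5 + 14 = 9$)
$p = 5$ ($p = -2 + 7 = 5$)
$l \left(p + \left(-23 + 69\right)\right) = 9 \left(5 + \left(-23 + 69\right)\right) = 9 \left(5 + 46\right) = 9 \cdot 51 = 459$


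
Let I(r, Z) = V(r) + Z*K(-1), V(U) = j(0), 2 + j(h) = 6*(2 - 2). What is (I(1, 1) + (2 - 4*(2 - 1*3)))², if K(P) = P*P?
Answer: 25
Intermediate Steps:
j(h) = -2 (j(h) = -2 + 6*(2 - 2) = -2 + 6*0 = -2 + 0 = -2)
V(U) = -2
K(P) = P²
I(r, Z) = -2 + Z (I(r, Z) = -2 + Z*(-1)² = -2 + Z*1 = -2 + Z)
(I(1, 1) + (2 - 4*(2 - 1*3)))² = ((-2 + 1) + (2 - 4*(2 - 1*3)))² = (-1 + (2 - 4*(2 - 3)))² = (-1 + (2 - 4*(-1)))² = (-1 + (2 + 4))² = (-1 + 6)² = 5² = 25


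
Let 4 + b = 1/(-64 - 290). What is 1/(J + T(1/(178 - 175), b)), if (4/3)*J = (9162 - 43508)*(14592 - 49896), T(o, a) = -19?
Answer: 1/909413369 ≈ 1.0996e-9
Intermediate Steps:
b = -1417/354 (b = -4 + 1/(-64 - 290) = -4 + 1/(-354) = -4 - 1/354 = -1417/354 ≈ -4.0028)
J = 909413388 (J = 3*((9162 - 43508)*(14592 - 49896))/4 = 3*(-34346*(-35304))/4 = (3/4)*1212551184 = 909413388)
1/(J + T(1/(178 - 175), b)) = 1/(909413388 - 19) = 1/909413369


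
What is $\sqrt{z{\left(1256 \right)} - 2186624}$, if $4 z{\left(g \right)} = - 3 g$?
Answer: $i \sqrt{2187566} \approx 1479.0 i$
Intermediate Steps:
$z{\left(g \right)} = - \frac{3 g}{4}$ ($z{\left(g \right)} = \frac{\left(-3\right) g}{4} = - \frac{3 g}{4}$)
$\sqrt{z{\left(1256 \right)} - 2186624} = \sqrt{\left(- \frac{3}{4}\right) 1256 - 2186624} = \sqrt{-942 - 2186624} = \sqrt{-2187566} = i \sqrt{2187566}$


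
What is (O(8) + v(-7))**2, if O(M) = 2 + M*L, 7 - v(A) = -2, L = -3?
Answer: 169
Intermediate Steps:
v(A) = 9 (v(A) = 7 - 1*(-2) = 7 + 2 = 9)
O(M) = 2 - 3*M (O(M) = 2 + M*(-3) = 2 - 3*M)
(O(8) + v(-7))**2 = ((2 - 3*8) + 9)**2 = ((2 - 24) + 9)**2 = (-22 + 9)**2 = (-13)**2 = 169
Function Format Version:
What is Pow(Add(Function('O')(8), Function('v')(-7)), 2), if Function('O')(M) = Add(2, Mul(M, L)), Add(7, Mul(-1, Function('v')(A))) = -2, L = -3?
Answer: 169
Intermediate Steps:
Function('v')(A) = 9 (Function('v')(A) = Add(7, Mul(-1, -2)) = Add(7, 2) = 9)
Function('O')(M) = Add(2, Mul(-3, M)) (Function('O')(M) = Add(2, Mul(M, -3)) = Add(2, Mul(-3, M)))
Pow(Add(Function('O')(8), Function('v')(-7)), 2) = Pow(Add(Add(2, Mul(-3, 8)), 9), 2) = Pow(Add(Add(2, -24), 9), 2) = Pow(Add(-22, 9), 2) = Pow(-13, 2) = 169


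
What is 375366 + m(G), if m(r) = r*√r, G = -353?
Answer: 375366 - 353*I*√353 ≈ 3.7537e+5 - 6632.3*I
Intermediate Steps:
m(r) = r^(3/2)
375366 + m(G) = 375366 + (-353)^(3/2) = 375366 - 353*I*√353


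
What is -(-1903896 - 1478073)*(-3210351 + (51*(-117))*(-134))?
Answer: -8153159552037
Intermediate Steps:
-(-1903896 - 1478073)*(-3210351 + (51*(-117))*(-134)) = -(-3381969)*(-3210351 - 5967*(-134)) = -(-3381969)*(-3210351 + 799578) = -(-3381969)*(-2410773) = -1*8153159552037 = -8153159552037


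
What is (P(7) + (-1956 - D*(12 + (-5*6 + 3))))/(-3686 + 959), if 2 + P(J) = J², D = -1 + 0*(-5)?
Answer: 1924/2727 ≈ 0.70554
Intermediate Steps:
D = -1 (D = -1 + 0 = -1)
P(J) = -2 + J²
(P(7) + (-1956 - D*(12 + (-5*6 + 3))))/(-3686 + 959) = ((-2 + 7²) + (-1956 - (-1)*(12 + (-5*6 + 3))))/(-3686 + 959) = ((-2 + 49) + (-1956 - (-1)*(12 + (-30 + 3))))/(-2727) = (47 + (-1956 - (-1)*(12 - 27)))*(-1/2727) = (47 + (-1956 - (-1)*(-15)))*(-1/2727) = (47 + (-1956 - 1*15))*(-1/2727) = (47 + (-1956 - 15))*(-1/2727) = (47 - 1971)*(-1/2727) = -1924*(-1/2727) = 1924/2727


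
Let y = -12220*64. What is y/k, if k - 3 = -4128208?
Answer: 156416/825641 ≈ 0.18945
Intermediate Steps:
k = -4128205 (k = 3 - 4128208 = -4128205)
y = -782080
y/k = -782080/(-4128205) = -782080*(-1/4128205) = 156416/825641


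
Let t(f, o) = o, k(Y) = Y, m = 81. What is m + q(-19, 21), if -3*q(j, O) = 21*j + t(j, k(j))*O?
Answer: 347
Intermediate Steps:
q(j, O) = -7*j - O*j/3 (q(j, O) = -(21*j + j*O)/3 = -(21*j + O*j)/3 = -7*j - O*j/3)
m + q(-19, 21) = 81 + (1/3)*(-19)*(-21 - 1*21) = 81 + (1/3)*(-19)*(-21 - 21) = 81 + (1/3)*(-19)*(-42) = 81 + 266 = 347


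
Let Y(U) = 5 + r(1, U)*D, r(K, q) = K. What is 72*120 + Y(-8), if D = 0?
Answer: 8645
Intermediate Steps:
Y(U) = 5 (Y(U) = 5 + 1*0 = 5 + 0 = 5)
72*120 + Y(-8) = 72*120 + 5 = 8640 + 5 = 8645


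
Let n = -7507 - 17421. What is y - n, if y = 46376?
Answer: 71304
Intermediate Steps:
n = -24928
y - n = 46376 - 1*(-24928) = 46376 + 24928 = 71304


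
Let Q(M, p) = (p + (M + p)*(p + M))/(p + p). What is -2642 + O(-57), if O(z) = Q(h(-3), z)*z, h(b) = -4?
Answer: -810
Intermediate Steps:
Q(M, p) = (p + (M + p)**2)/(2*p) (Q(M, p) = (p + (M + p)*(M + p))/((2*p)) = (p + (M + p)**2)*(1/(2*p)) = (p + (M + p)**2)/(2*p))
O(z) = z/2 + (-4 + z)**2/2 (O(z) = ((z + (-4 + z)**2)/(2*z))*z = z/2 + (-4 + z)**2/2)
-2642 + O(-57) = -2642 + ((1/2)*(-57) + (-4 - 57)**2/2) = -2642 + (-57/2 + (1/2)*(-61)**2) = -2642 + (-57/2 + (1/2)*3721) = -2642 + (-57/2 + 3721/2) = -2642 + 1832 = -810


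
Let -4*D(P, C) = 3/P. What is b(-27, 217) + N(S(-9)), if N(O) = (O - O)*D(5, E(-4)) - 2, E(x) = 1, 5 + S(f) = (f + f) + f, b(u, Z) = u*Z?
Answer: -5861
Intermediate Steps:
b(u, Z) = Z*u
S(f) = -5 + 3*f (S(f) = -5 + ((f + f) + f) = -5 + (2*f + f) = -5 + 3*f)
D(P, C) = -3/(4*P)
N(O) = -2 (N(O) = (O - O)*(-3/4/5) - 2 = 0*(-3/4*1/5) - 2 = 0*(-3/20) - 2 = 0 - 2 = -2)
b(-27, 217) + N(S(-9)) = 217*(-27) - 2 = -5859 - 2 = -5861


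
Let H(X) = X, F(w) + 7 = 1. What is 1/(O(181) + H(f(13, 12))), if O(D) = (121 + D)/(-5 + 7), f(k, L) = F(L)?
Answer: 1/145 ≈ 0.0068966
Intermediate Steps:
F(w) = -6 (F(w) = -7 + 1 = -6)
f(k, L) = -6
O(D) = 121/2 + D/2 (O(D) = (121 + D)/2 = (121 + D)*(½) = 121/2 + D/2)
1/(O(181) + H(f(13, 12))) = 1/((121/2 + (½)*181) - 6) = 1/((121/2 + 181/2) - 6) = 1/(151 - 6) = 1/145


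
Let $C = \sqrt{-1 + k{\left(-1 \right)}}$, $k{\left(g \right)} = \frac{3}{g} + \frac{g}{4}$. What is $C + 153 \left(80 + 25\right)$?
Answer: $16065 + \frac{i \sqrt{17}}{2} \approx 16065.0 + 2.0616 i$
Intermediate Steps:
$k{\left(g \right)} = \frac{3}{g} + \frac{g}{4}$ ($k{\left(g \right)} = \frac{3}{g} + g \frac{1}{4} = \frac{3}{g} + \frac{g}{4}$)
$C = \frac{i \sqrt{17}}{2}$ ($C = \sqrt{-1 + \left(\frac{3}{-1} + \frac{1}{4} \left(-1\right)\right)} = \sqrt{-1 + \left(3 \left(-1\right) - \frac{1}{4}\right)} = \sqrt{-1 - \frac{13}{4}} = \sqrt{- \frac{17}{4}} = \frac{i \sqrt{17}}{2} \approx 2.0616 i$)
$C + 153 \left(80 + 25\right) = \frac{i \sqrt{17}}{2} + 153 \left(80 + 25\right) = \frac{i \sqrt{17}}{2} + 153 \cdot 105 = \frac{i \sqrt{17}}{2} + 16065 = 16065 + \frac{i \sqrt{17}}{2}$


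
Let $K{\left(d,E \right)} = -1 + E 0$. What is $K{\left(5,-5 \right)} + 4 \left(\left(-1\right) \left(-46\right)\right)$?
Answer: $183$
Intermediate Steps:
$K{\left(d,E \right)} = -1$ ($K{\left(d,E \right)} = -1 + 0 = -1$)
$K{\left(5,-5 \right)} + 4 \left(\left(-1\right) \left(-46\right)\right) = -1 + 4 \left(\left(-1\right) \left(-46\right)\right) = -1 + 4 \cdot 46 = -1 + 184 = 183$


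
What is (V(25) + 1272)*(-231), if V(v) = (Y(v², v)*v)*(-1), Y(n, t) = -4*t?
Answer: -871332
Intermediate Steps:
V(v) = 4*v² (V(v) = ((-4*v)*v)*(-1) = -4*v²*(-1) = 4*v²)
(V(25) + 1272)*(-231) = (4*25² + 1272)*(-231) = (4*625 + 1272)*(-231) = (2500 + 1272)*(-231) = 3772*(-231) = -871332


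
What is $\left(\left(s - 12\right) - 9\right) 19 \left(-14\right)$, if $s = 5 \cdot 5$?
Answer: $-1064$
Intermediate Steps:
$s = 25$
$\left(\left(s - 12\right) - 9\right) 19 \left(-14\right) = \left(\left(25 - 12\right) - 9\right) 19 \left(-14\right) = \left(13 - 9\right) 19 \left(-14\right) = 4 \cdot 19 \left(-14\right) = 76 \left(-14\right) = -1064$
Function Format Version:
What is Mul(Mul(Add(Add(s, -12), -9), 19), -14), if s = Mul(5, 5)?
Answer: -1064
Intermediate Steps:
s = 25
Mul(Mul(Add(Add(s, -12), -9), 19), -14) = Mul(Mul(Add(Add(25, -12), -9), 19), -14) = Mul(Mul(Add(13, -9), 19), -14) = Mul(Mul(4, 19), -14) = Mul(76, -14) = -1064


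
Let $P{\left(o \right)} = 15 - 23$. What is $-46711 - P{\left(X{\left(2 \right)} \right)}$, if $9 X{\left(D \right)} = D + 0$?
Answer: $-46703$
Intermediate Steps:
$X{\left(D \right)} = \frac{D}{9}$ ($X{\left(D \right)} = \frac{D + 0}{9} = \frac{D}{9}$)
$P{\left(o \right)} = -8$ ($P{\left(o \right)} = 15 - 23 = -8$)
$-46711 - P{\left(X{\left(2 \right)} \right)} = -46711 - -8 = -46711 + 8 = -46703$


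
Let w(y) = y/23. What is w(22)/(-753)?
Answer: -22/17319 ≈ -0.0012703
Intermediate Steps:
w(y) = y/23 (w(y) = y*(1/23) = y/23)
w(22)/(-753) = ((1/23)*22)/(-753) = (22/23)*(-1/753) = -22/17319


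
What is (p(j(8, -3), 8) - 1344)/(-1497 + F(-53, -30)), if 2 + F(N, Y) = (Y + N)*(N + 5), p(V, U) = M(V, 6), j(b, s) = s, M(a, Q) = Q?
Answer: -1338/2485 ≈ -0.53843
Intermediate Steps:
p(V, U) = 6
F(N, Y) = -2 + (5 + N)*(N + Y) (F(N, Y) = -2 + (Y + N)*(N + 5) = -2 + (N + Y)*(5 + N) = -2 + (5 + N)*(N + Y))
(p(j(8, -3), 8) - 1344)/(-1497 + F(-53, -30)) = (6 - 1344)/(-1497 + (-2 + (-53)² + 5*(-53) + 5*(-30) - 53*(-30))) = -1338/(-1497 + (-2 + 2809 - 265 - 150 + 1590)) = -1338/(-1497 + 3982) = -1338/2485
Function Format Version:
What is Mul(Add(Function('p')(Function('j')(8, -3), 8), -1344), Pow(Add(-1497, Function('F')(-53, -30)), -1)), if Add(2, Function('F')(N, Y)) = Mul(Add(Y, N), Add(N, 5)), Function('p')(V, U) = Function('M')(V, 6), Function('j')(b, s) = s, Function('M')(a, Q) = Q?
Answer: Rational(-1338, 2485) ≈ -0.53843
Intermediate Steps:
Function('p')(V, U) = 6
Function('F')(N, Y) = Add(-2, Mul(Add(5, N), Add(N, Y))) (Function('F')(N, Y) = Add(-2, Mul(Add(Y, N), Add(N, 5))) = Add(-2, Mul(Add(N, Y), Add(5, N))) = Add(-2, Mul(Add(5, N), Add(N, Y))))
Mul(Add(Function('p')(Function('j')(8, -3), 8), -1344), Pow(Add(-1497, Function('F')(-53, -30)), -1)) = Mul(Add(6, -1344), Pow(Add(-1497, Add(-2, Pow(-53, 2), Mul(5, -53), Mul(5, -30), Mul(-53, -30))), -1)) = Mul(-1338, Pow(Add(-1497, Add(-2, 2809, -265, -150, 1590)), -1)) = Mul(-1338, Pow(Add(-1497, 3982), -1)) = Mul(-1338, Pow(2485, -1)) = Mul(-1338, Rational(1, 2485)) = Rational(-1338, 2485)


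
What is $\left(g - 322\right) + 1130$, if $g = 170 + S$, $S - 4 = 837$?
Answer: $1819$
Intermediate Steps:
$S = 841$ ($S = 4 + 837 = 841$)
$g = 1011$ ($g = 170 + 841 = 1011$)
$\left(g - 322\right) + 1130 = \left(1011 - 322\right) + 1130 = 689 + 1130 = 1819$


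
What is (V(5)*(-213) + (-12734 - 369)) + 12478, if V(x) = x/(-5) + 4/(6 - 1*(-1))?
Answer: -3736/7 ≈ -533.71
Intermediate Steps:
V(x) = 4/7 - x/5 (V(x) = x*(-⅕) + 4/(6 + 1) = -x/5 + 4/7 = 4/7 - x/5)
(V(5)*(-213) + (-12734 - 369)) + 12478 = ((4/7 - ⅕*5)*(-213) + (-12734 - 369)) + 12478 = ((4/7 - 1)*(-213) - 13103) + 12478 = (-3/7*(-213) - 13103) + 12478 = (639/7 - 13103) + 12478 = -91082/7 + 12478 = -3736/7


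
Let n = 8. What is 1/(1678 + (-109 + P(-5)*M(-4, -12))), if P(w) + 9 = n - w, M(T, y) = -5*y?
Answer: 1/1809 ≈ 0.00055279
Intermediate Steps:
P(w) = -1 - w (P(w) = -9 + (8 - w) = -1 - w)
1/(1678 + (-109 + P(-5)*M(-4, -12))) = 1/(1678 + (-109 + (-1 - 1*(-5))*(-5*(-12)))) = 1/(1678 + (-109 + (-1 + 5)*60)) = 1/(1678 + (-109 + 4*60)) = 1/(1678 + (-109 + 240)) = 1/(1678 + 131) = 1/1809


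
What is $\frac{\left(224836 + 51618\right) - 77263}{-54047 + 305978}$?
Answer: $\frac{66397}{83977} \approx 0.79066$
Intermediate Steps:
$\frac{\left(224836 + 51618\right) - 77263}{-54047 + 305978} = \frac{276454 - 77263}{251931} = 199191 \cdot \frac{1}{251931} = \frac{66397}{83977}$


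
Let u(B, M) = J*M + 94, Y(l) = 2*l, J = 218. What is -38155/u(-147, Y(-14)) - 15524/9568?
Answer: 6794195/1437592 ≈ 4.7261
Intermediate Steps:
u(B, M) = 94 + 218*M (u(B, M) = 218*M + 94 = 94 + 218*M)
-38155/u(-147, Y(-14)) - 15524/9568 = -38155/(94 + 218*(2*(-14))) - 15524/9568 = -38155/(94 + 218*(-28)) - 15524*1/9568 = -38155/(94 - 6104) - 3881/2392 = -38155/(-6010) - 3881/2392 = -38155*(-1/6010) - 3881/2392 = 7631/1202 - 3881/2392 = 6794195/1437592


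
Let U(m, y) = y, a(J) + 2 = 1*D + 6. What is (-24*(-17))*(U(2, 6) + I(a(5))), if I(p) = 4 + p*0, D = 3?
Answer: 4080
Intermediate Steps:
a(J) = 7 (a(J) = -2 + (1*3 + 6) = -2 + (3 + 6) = -2 + 9 = 7)
I(p) = 4 (I(p) = 4 + 0 = 4)
(-24*(-17))*(U(2, 6) + I(a(5))) = (-24*(-17))*(6 + 4) = 408*10 = 4080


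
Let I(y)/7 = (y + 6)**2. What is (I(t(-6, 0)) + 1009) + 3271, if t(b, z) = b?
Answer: 4280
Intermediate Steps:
I(y) = 7*(6 + y)**2 (I(y) = 7*(y + 6)**2 = 7*(6 + y)**2)
(I(t(-6, 0)) + 1009) + 3271 = (7*(6 - 6)**2 + 1009) + 3271 = (7*0**2 + 1009) + 3271 = (7*0 + 1009) + 3271 = (0 + 1009) + 3271 = 1009 + 3271 = 4280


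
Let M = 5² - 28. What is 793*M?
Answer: -2379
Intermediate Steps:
M = -3 (M = 25 - 28 = -3)
793*M = 793*(-3) = -2379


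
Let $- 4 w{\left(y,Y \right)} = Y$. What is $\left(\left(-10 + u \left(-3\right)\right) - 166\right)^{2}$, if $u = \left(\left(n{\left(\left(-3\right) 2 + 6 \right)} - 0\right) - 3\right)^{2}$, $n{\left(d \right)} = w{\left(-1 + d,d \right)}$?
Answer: $41209$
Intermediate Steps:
$w{\left(y,Y \right)} = - \frac{Y}{4}$
$n{\left(d \right)} = - \frac{d}{4}$
$u = 9$ ($u = \left(\left(- \frac{\left(-3\right) 2 + 6}{4} - 0\right) - 3\right)^{2} = \left(\left(- \frac{-6 + 6}{4} + 0\right) - 3\right)^{2} = \left(\left(\left(- \frac{1}{4}\right) 0 + 0\right) - 3\right)^{2} = \left(\left(0 + 0\right) - 3\right)^{2} = \left(0 - 3\right)^{2} = \left(-3\right)^{2} = 9$)
$\left(\left(-10 + u \left(-3\right)\right) - 166\right)^{2} = \left(\left(-10 + 9 \left(-3\right)\right) - 166\right)^{2} = \left(\left(-10 - 27\right) - 166\right)^{2} = \left(-37 - 166\right)^{2} = \left(-203\right)^{2} = 41209$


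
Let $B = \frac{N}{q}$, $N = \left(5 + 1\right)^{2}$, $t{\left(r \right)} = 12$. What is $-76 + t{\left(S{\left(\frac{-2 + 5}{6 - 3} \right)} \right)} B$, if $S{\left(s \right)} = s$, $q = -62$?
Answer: $- \frac{2572}{31} \approx -82.968$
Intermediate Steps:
$N = 36$ ($N = 6^{2} = 36$)
$B = - \frac{18}{31}$ ($B = \frac{36}{-62} = 36 \left(- \frac{1}{62}\right) = - \frac{18}{31} \approx -0.58065$)
$-76 + t{\left(S{\left(\frac{-2 + 5}{6 - 3} \right)} \right)} B = -76 + 12 \left(- \frac{18}{31}\right) = -76 - \frac{216}{31} = - \frac{2572}{31}$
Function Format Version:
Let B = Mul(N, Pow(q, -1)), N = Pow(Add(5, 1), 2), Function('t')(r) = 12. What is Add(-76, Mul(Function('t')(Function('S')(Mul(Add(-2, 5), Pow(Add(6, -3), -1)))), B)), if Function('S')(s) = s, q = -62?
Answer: Rational(-2572, 31) ≈ -82.968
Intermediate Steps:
N = 36 (N = Pow(6, 2) = 36)
B = Rational(-18, 31) (B = Mul(36, Pow(-62, -1)) = Mul(36, Rational(-1, 62)) = Rational(-18, 31) ≈ -0.58065)
Add(-76, Mul(Function('t')(Function('S')(Mul(Add(-2, 5), Pow(Add(6, -3), -1)))), B)) = Add(-76, Mul(12, Rational(-18, 31))) = Add(-76, Rational(-216, 31)) = Rational(-2572, 31)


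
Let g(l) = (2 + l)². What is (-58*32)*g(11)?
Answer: -313664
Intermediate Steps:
(-58*32)*g(11) = (-58*32)*(2 + 11)² = -1856*13² = -1856*169 = -313664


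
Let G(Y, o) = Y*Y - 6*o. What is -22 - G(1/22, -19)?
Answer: -65825/484 ≈ -136.00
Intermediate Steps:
G(Y, o) = Y² - 6*o
-22 - G(1/22, -19) = -22 - ((1/22)² - 6*(-19)) = -22 - ((1/22)² + 114) = -22 - (1/484 + 114) = -22 - 1*55177/484 = -22 - 55177/484 = -65825/484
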